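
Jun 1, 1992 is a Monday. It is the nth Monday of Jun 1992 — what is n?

Day 1 falls in week ⌈1/7⌉ of the month.
Days 1–7 hold the 1st Monday, 8–14 the 2nd, 15–21 the 3rd, 22–28 the 4th, 29–31 the 5th.
1 is in the range for the 1st.

1st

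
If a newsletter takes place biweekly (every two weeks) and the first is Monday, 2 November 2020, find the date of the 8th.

The 8th occurrence is 7 intervals after the first: 7 × 14 = 98 days after 2 November 2020.
November has 30 days — 28 days to the end of November leaves 70.
December has 31 days (39 left).
January has 31 days (8 left).
8 days into February → 8 February 2021.

8 February 2021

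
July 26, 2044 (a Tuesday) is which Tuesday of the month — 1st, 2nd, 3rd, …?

4th

Day 26 falls in week ⌈26/7⌉ of the month.
Days 1–7 hold the 1st Tuesday, 8–14 the 2nd, 15–21 the 3rd, 22–28 the 4th, 29–31 the 5th.
26 is in the range for the 4th.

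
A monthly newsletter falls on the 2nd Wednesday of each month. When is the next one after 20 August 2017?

13 September 2017

August 2017 starts on a Tuesday; its first Wednesday is the 2nd, so the 2nd Wednesday is the 9th — 9 August 2017.
That is not after 20 August 2017, so look at September 2017.
September 2017 starts on a Friday; its first Wednesday is the 6th, so the 2nd Wednesday is the 13th — 13 September 2017.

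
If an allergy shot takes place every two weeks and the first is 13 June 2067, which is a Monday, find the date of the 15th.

The 15th occurrence is 14 intervals after the first: 14 × 14 = 196 days after 13 June 2067.
June has 30 days — 17 days to the end of June leaves 179.
July has 31 days (148 left).
August has 31 days (117 left).
September has 30 days (87 left).
October has 31 days (56 left).
November has 30 days (26 left).
26 days into December → 26 December 2067.

26 December 2067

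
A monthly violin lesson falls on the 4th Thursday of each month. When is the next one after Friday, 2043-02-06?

February 2043 starts on a Sunday; its first Thursday is the 5th, so the 4th Thursday is the 26th — 2043-02-26.
2043-02-26 is after 2043-02-06, so that is the next one.

2043-02-26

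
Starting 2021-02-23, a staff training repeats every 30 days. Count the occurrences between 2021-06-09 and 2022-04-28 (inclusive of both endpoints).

Occurrences land 30·i days after 2021-02-23 for i = 0, 1, 2, …
2021-06-09 is 106 days after the start; 106 ÷ 30 = 3 remainder 16; since the remainder is 16, round up to i = 4. First occurrence in the window: #5 on 2021-06-23 (4×30 = 120 days in).
2022-04-28 is 429 days after the start; 429 ÷ 30 = 14 remainder 9. Last occurrence in the window: #15 on 2022-04-19.
Occurrences #5 through #15: 11 in total.

11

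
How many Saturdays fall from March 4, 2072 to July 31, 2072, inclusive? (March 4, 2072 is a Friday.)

22

March 4, 2072 is a Friday; the first Saturday on or after it is March 5, 2072 (1 day later).
From March 5, 2072 to July 31, 2072: 26 + 30 + 31 + 30 + 31 = 148 days (rest of March, April, May, June, July).
148 ÷ 7 = 21 full weeks with remainder 1, so 21 more Saturdays after the first → 22.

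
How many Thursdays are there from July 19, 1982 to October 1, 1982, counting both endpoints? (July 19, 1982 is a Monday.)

11

July 19, 1982 is a Monday; the first Thursday on or after it is July 22, 1982 (3 days later).
From July 22, 1982 to October 1, 1982: 9 + 31 + 30 + 1 = 71 days (rest of July, August, September, October).
71 ÷ 7 = 10 full weeks with remainder 1, so 10 more Thursdays after the first → 11.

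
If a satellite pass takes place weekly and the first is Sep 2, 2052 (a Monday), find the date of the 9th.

Oct 28, 2052

The 9th occurrence is 8 intervals after the first: 8 × 7 = 56 days after Sep 2, 2052.
Sep has 30 days — 28 days to the end of Sep leaves 28.
28 days into Oct → Oct 28, 2052.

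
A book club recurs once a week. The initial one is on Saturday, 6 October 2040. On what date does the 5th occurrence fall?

3 November 2040

The 5th occurrence is 4 intervals after the first: 4 × 7 = 28 days after 6 October 2040.
October has 31 days — 25 days to the end of October leaves 3.
3 days into November → 3 November 2040.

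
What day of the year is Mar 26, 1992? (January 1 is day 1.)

Days in months before Mar: 31 + 29 = 60.
Plus 26 days into Mar → day 86.

86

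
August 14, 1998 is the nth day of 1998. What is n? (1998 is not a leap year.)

226

Days in months before August: 31 + 28 + 31 + 30 + 31 + 30 + 31 = 212.
Plus 14 days into August → day 226.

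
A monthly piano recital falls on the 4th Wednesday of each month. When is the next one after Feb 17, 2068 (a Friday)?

Feb 2068 starts on a Wednesday; its first Wednesday is the 1st, so the 4th Wednesday is the 22nd — Feb 22, 2068.
Feb 22, 2068 is after Feb 17, 2068, so that is the next one.

Feb 22, 2068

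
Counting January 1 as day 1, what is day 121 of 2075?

2075-05-01

January has 31 days (121 − 31 = 90 remain).
February has 28 days (90 − 28 = 62 remain).
March has 31 days (62 − 31 = 31 remain).
April has 30 days (31 − 30 = 1 remain).
1 into May → May 1.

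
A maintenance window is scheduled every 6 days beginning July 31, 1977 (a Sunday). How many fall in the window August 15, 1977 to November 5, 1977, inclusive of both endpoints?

14

Occurrences land 6·i days after July 31, 1977 for i = 0, 1, 2, …
August 15, 1977 is 15 days after the start; 15 ÷ 6 = 2 remainder 3; since the remainder is 3, round up to i = 3. First occurrence in the window: #4 on August 18, 1977 (3×6 = 18 days in).
November 5, 1977 is 97 days after the start; 97 ÷ 6 = 16 remainder 1. Last occurrence in the window: #17 on November 4, 1977.
Occurrences #4 through #17: 14 in total.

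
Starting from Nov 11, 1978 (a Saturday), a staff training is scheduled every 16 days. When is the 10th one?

Apr 4, 1979

The 10th occurrence is 9 intervals after the first: 9 × 16 = 144 days after Nov 11, 1978.
Nov has 30 days — 19 days to the end of Nov leaves 125.
Dec has 31 days (94 left).
Jan has 31 days (63 left).
Feb has 28 days (35 left).
Mar has 31 days (4 left).
4 days into Apr → Apr 4, 1979.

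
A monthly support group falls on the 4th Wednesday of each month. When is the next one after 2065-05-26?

May 2065 starts on a Friday; its first Wednesday is the 6th, so the 4th Wednesday is the 27th — 2065-05-27.
2065-05-27 is after 2065-05-26, so that is the next one.

2065-05-27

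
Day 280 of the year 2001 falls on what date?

Oct 7, 2001

Jan has 31 days (280 − 31 = 249 remain).
Feb has 28 days (249 − 28 = 221 remain).
Mar has 31 days (221 − 31 = 190 remain).
Apr has 30 days (190 − 30 = 160 remain).
May has 31 days (160 − 31 = 129 remain).
Jun has 30 days (129 − 30 = 99 remain).
Jul has 31 days (99 − 31 = 68 remain).
Aug has 31 days (68 − 31 = 37 remain).
Sep has 30 days (37 − 30 = 7 remain).
7 into Oct → Oct 7.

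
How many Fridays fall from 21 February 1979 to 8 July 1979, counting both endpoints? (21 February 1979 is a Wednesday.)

21 February 1979 is a Wednesday; the first Friday on or after it is 23 February 1979 (2 days later).
From 23 February 1979 to 8 July 1979: 5 + 31 + 30 + 31 + 30 + 8 = 135 days (rest of February, March, April, May, June, July).
135 ÷ 7 = 19 full weeks with remainder 2, so 19 more Fridays after the first → 20.

20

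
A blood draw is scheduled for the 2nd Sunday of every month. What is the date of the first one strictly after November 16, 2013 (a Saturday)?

December 8, 2013

November 2013 starts on a Friday; its first Sunday is the 3rd, so the 2nd Sunday is the 10th — November 10, 2013.
That is not after November 16, 2013, so look at December 2013.
December 2013 starts on a Sunday; its first Sunday is the 1st, so the 2nd Sunday is the 8th — December 8, 2013.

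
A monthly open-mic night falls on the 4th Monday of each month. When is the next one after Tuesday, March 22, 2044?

March 2044 starts on a Tuesday; its first Monday is the 7th, so the 4th Monday is the 28th — March 28, 2044.
March 28, 2044 is after March 22, 2044, so that is the next one.

March 28, 2044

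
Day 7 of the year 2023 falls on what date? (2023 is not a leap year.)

7 into January → January 7.

2023-01-07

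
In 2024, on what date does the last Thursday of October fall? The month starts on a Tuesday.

October 2024 begins on a Tuesday, so the first Thursday is October 3 (2 days later).
October 2024 has 31 days. Adding weeks: 3, 10, 17, 24, 31 — the last one ≤ 31 is the 31st.

October 31, 2024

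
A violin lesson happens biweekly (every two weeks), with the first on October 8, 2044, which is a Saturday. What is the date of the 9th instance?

January 28, 2045

The 9th occurrence is 8 intervals after the first: 8 × 14 = 112 days after October 8, 2044.
October has 31 days — 23 days to the end of October leaves 89.
November has 30 days (59 left).
December has 31 days (28 left).
28 days into January → January 28, 2045.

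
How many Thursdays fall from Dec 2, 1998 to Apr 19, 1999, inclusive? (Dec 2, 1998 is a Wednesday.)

20

Dec 2, 1998 is a Wednesday; the first Thursday on or after it is Dec 3, 1998 (1 day later).
From Dec 3, 1998 to Apr 19, 1999: 28 + 31 + 28 + 31 + 19 = 137 days (rest of Dec, Jan, Feb, Mar, Apr).
137 ÷ 7 = 19 full weeks with remainder 4, so 19 more Thursdays after the first → 20.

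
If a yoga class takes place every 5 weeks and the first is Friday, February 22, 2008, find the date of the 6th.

August 15, 2008

The 6th occurrence is 5 intervals after the first: 5 × 35 = 175 days after February 22, 2008.
February has 29 days — 7 days to the end of February leaves 168.
March has 31 days (137 left).
April has 30 days (107 left).
May has 31 days (76 left).
June has 30 days (46 left).
July has 31 days (15 left).
15 days into August → August 15, 2008.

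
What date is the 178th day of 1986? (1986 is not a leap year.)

Jan has 31 days (178 − 31 = 147 remain).
Feb has 28 days (147 − 28 = 119 remain).
Mar has 31 days (119 − 31 = 88 remain).
Apr has 30 days (88 − 30 = 58 remain).
May has 31 days (58 − 31 = 27 remain).
27 into Jun → Jun 27.

Jun 27, 1986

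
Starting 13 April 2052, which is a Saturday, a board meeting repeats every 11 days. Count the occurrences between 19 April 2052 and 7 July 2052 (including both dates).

Occurrences land 11·i days after 13 April 2052 for i = 0, 1, 2, …
19 April 2052 is 6 days after the start; 6 ÷ 11 = 0 remainder 6; since the remainder is 6, round up to i = 1. First occurrence in the window: #2 on 24 April 2052 (1×11 = 11 days in).
7 July 2052 is 85 days after the start; 85 ÷ 11 = 7 remainder 8. Last occurrence in the window: #8 on 29 June 2052.
Occurrences #2 through #8: 7 in total.

7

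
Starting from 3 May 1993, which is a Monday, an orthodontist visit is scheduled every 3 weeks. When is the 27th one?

31 October 1994

The 27th occurrence is 26 intervals after the first: 26 × 21 = 546 days after 3 May 1993.
May has 31 days — 28 days to the end of May leaves 518.
From end of May to end of 1993 is 214 days (304 left).
January has 31 days (273 left).
February has 28 days (245 left).
March has 31 days (214 left).
April has 30 days (184 left).
May has 31 days (153 left).
June has 30 days (123 left).
July has 31 days (92 left).
August has 31 days (61 left).
September has 30 days (31 left).
31 days into October → 31 October 1994.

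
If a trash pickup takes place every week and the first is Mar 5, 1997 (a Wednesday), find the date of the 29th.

The 29th occurrence is 28 intervals after the first: 28 × 7 = 196 days after Mar 5, 1997.
Mar has 31 days — 26 days to the end of Mar leaves 170.
Apr has 30 days (140 left).
May has 31 days (109 left).
Jun has 30 days (79 left).
Jul has 31 days (48 left).
Aug has 31 days (17 left).
17 days into Sep → Sep 17, 1997.

Sep 17, 1997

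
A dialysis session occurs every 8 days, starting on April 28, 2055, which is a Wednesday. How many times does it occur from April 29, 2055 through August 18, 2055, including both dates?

14

Occurrences land 8·i days after April 28, 2055 for i = 0, 1, 2, …
April 29, 2055 is 1 day after the start; 1 ÷ 8 = 0 remainder 1; since the remainder is 1, round up to i = 1. First occurrence in the window: #2 on May 6, 2055 (1×8 = 8 days in).
August 18, 2055 is 112 days after the start; 112 ÷ 8 = 14 remainder 0. Last occurrence in the window: #15 on August 18, 2055.
Occurrences #2 through #15: 14 in total.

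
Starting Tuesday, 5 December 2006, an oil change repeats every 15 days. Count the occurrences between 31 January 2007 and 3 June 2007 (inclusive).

9

Occurrences land 15·i days after 5 December 2006 for i = 0, 1, 2, …
31 January 2007 is 57 days after the start; 57 ÷ 15 = 3 remainder 12; since the remainder is 12, round up to i = 4. First occurrence in the window: #5 on 3 February 2007 (4×15 = 60 days in).
3 June 2007 is 180 days after the start; 180 ÷ 15 = 12 remainder 0. Last occurrence in the window: #13 on 3 June 2007.
Occurrences #5 through #13: 9 in total.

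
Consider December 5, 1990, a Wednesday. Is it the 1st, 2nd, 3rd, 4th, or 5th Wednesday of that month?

Day 5 falls in week ⌈5/7⌉ of the month.
Days 1–7 hold the 1st Wednesday, 8–14 the 2nd, 15–21 the 3rd, 22–28 the 4th, 29–31 the 5th.
5 is in the range for the 1st.

1st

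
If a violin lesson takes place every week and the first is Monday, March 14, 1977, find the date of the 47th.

The 47th occurrence is 46 intervals after the first: 46 × 7 = 322 days after March 14, 1977.
March has 31 days — 17 days to the end of March leaves 305.
April has 30 days (275 left).
May has 31 days (244 left).
June has 30 days (214 left).
July has 31 days (183 left).
August has 31 days (152 left).
September has 30 days (122 left).
October has 31 days (91 left).
November has 30 days (61 left).
December has 31 days (30 left).
30 days into January → January 30, 1978.

January 30, 1978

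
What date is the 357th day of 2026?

December 23, 2026

January has 31 days (357 − 31 = 326 remain).
February has 28 days (326 − 28 = 298 remain).
March has 31 days (298 − 31 = 267 remain).
April has 30 days (267 − 30 = 237 remain).
May has 31 days (237 − 31 = 206 remain).
June has 30 days (206 − 30 = 176 remain).
July has 31 days (176 − 31 = 145 remain).
August has 31 days (145 − 31 = 114 remain).
September has 30 days (114 − 30 = 84 remain).
October has 31 days (84 − 31 = 53 remain).
November has 30 days (53 − 30 = 23 remain).
23 into December → December 23.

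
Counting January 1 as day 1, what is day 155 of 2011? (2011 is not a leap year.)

2011-06-04

January has 31 days (155 − 31 = 124 remain).
February has 28 days (124 − 28 = 96 remain).
March has 31 days (96 − 31 = 65 remain).
April has 30 days (65 − 30 = 35 remain).
May has 31 days (35 − 31 = 4 remain).
4 into June → June 4.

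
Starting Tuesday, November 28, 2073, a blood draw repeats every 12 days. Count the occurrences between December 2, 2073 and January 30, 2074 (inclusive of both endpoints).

Occurrences land 12·i days after November 28, 2073 for i = 0, 1, 2, …
December 2, 2073 is 4 days after the start; 4 ÷ 12 = 0 remainder 4; since the remainder is 4, round up to i = 1. First occurrence in the window: #2 on December 10, 2073 (1×12 = 12 days in).
January 30, 2074 is 63 days after the start; 63 ÷ 12 = 5 remainder 3. Last occurrence in the window: #6 on January 27, 2074.
Occurrences #2 through #6: 5 in total.

5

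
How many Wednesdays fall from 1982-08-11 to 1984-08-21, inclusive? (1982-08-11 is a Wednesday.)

106

1982-08-11 is a Wednesday; the first Wednesday on or after it is 1982-08-11.
From 1982-08-11 to 1984-08-21: 142 + 365 + 234 = 741 days (rest of 1982, 1983, to 1984-08-21 in 1984).
741 ÷ 7 = 105 full weeks with remainder 6, so 105 more Wednesdays after the first → 106.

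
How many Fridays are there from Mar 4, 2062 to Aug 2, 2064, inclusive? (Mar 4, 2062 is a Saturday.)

Mar 4, 2062 is a Saturday; the first Friday on or after it is Mar 10, 2062 (6 days later).
From Mar 10, 2062 to Aug 2, 2064: 296 + 365 + 215 = 876 days (rest of 2062, 2063, to Aug 2, 2064 in 2064).
876 ÷ 7 = 125 full weeks with remainder 1, so 125 more Fridays after the first → 126.

126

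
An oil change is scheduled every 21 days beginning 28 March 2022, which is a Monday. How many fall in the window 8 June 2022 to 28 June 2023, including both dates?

Occurrences land 21·i days after 28 March 2022 for i = 0, 1, 2, …
8 June 2022 is 72 days after the start; 72 ÷ 21 = 3 remainder 9; since the remainder is 9, round up to i = 4. First occurrence in the window: #5 on 20 June 2022 (4×21 = 84 days in).
28 June 2023 is 457 days after the start; 457 ÷ 21 = 21 remainder 16. Last occurrence in the window: #22 on 12 June 2023.
Occurrences #5 through #22: 18 in total.

18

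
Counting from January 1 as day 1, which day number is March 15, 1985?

Days in months before March: 31 + 28 = 59.
Plus 15 days into March → day 74.

74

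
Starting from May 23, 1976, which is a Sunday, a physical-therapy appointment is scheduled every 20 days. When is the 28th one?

The 28th occurrence is 27 intervals after the first: 27 × 20 = 540 days after May 23, 1976.
May has 31 days — 8 days to the end of May leaves 532.
From end of May to end of 1976 is 214 days (318 left).
January has 31 days (287 left).
February has 28 days (259 left).
March has 31 days (228 left).
April has 30 days (198 left).
May has 31 days (167 left).
June has 30 days (137 left).
July has 31 days (106 left).
August has 31 days (75 left).
September has 30 days (45 left).
October has 31 days (14 left).
14 days into November → November 14, 1977.

November 14, 1977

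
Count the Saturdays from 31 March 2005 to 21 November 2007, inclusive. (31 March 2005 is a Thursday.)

138

31 March 2005 is a Thursday; the first Saturday on or after it is 2 April 2005 (2 days later).
From 2 April 2005 to 21 November 2007: 273 + 365 + 325 = 963 days (rest of 2005, 2006, to 21 November 2007 in 2007).
963 ÷ 7 = 137 full weeks with remainder 4, so 137 more Saturdays after the first → 138.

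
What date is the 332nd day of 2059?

January has 31 days (332 − 31 = 301 remain).
February has 28 days (301 − 28 = 273 remain).
March has 31 days (273 − 31 = 242 remain).
April has 30 days (242 − 30 = 212 remain).
May has 31 days (212 − 31 = 181 remain).
June has 30 days (181 − 30 = 151 remain).
July has 31 days (151 − 31 = 120 remain).
August has 31 days (120 − 31 = 89 remain).
September has 30 days (89 − 30 = 59 remain).
October has 31 days (59 − 31 = 28 remain).
28 into November → November 28.

November 28, 2059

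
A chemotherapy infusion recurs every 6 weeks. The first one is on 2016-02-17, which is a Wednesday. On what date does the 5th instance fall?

The 5th occurrence is 4 intervals after the first: 4 × 42 = 168 days after 2016-02-17.
February has 29 days — 12 days to the end of February leaves 156.
March has 31 days (125 left).
April has 30 days (95 left).
May has 31 days (64 left).
June has 30 days (34 left).
July has 31 days (3 left).
3 days into August → 2016-08-03.

2016-08-03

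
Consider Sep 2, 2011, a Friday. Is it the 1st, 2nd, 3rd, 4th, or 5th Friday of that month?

1st

Day 2 falls in week ⌈2/7⌉ of the month.
Days 1–7 hold the 1st Friday, 8–14 the 2nd, 15–21 the 3rd, 22–28 the 4th, 29–31 the 5th.
2 is in the range for the 1st.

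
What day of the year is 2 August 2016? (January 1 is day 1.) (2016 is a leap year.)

215

Days in months before August: 31 + 29 + 31 + 30 + 31 + 30 + 31 = 213.
Plus 2 days into August → day 215.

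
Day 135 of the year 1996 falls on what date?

January has 31 days (135 − 31 = 104 remain).
February has 29 days (104 − 29 = 75 remain).
March has 31 days (75 − 31 = 44 remain).
April has 30 days (44 − 30 = 14 remain).
14 into May → May 14.

14 May 1996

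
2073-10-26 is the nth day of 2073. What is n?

299

Days in months before October: 31 + 28 + 31 + 30 + 31 + 30 + 31 + 31 + 30 = 273.
Plus 26 days into October → day 299.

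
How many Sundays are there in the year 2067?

52

January 1, 2067 is a Saturday; the first Sunday on or after it is January 2, 2067 (1 day later).
From January 2, 2067 to December 31, 2067: 29 + 28 + 31 + 30 + 31 + 30 + 31 + 31 + 30 + 31 + 30 + 31 = 363 days (rest of January, February, March, April, May, June, July, August, September, October, November, December).
363 ÷ 7 = 51 full weeks with remainder 6, so 51 more Sundays after the first → 52.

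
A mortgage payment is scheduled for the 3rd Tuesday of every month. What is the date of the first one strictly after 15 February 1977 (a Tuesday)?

15 March 1977

February 1977 starts on a Tuesday; its first Tuesday is the 1st, so the 3rd Tuesday is the 15th — 15 February 1977.
That is not after 15 February 1977, so look at March 1977.
March 1977 starts on a Tuesday; its first Tuesday is the 1st, so the 3rd Tuesday is the 15th — 15 March 1977.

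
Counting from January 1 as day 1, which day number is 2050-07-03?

184

Days in months before July: 31 + 28 + 31 + 30 + 31 + 30 = 181.
Plus 3 days into July → day 184.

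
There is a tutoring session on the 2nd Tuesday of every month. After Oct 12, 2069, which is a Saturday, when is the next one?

Nov 12, 2069

Oct 2069 starts on a Tuesday; its first Tuesday is the 1st, so the 2nd Tuesday is the 8th — Oct 8, 2069.
That is not after Oct 12, 2069, so look at Nov 2069.
Nov 2069 starts on a Friday; its first Tuesday is the 5th, so the 2nd Tuesday is the 12th — Nov 12, 2069.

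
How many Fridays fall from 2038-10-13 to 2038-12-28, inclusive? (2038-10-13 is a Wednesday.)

2038-10-13 is a Wednesday; the first Friday on or after it is 2038-10-15 (2 days later).
From 2038-10-15 to 2038-12-28: 16 + 30 + 28 = 74 days (rest of October, November, December).
74 ÷ 7 = 10 full weeks with remainder 4, so 10 more Fridays after the first → 11.

11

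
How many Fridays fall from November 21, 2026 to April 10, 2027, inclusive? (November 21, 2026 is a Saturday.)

November 21, 2026 is a Saturday; the first Friday on or after it is November 27, 2026 (6 days later).
From November 27, 2026 to April 10, 2027: 3 + 31 + 31 + 28 + 31 + 10 = 134 days (rest of November, December, January, February, March, April).
134 ÷ 7 = 19 full weeks with remainder 1, so 19 more Fridays after the first → 20.

20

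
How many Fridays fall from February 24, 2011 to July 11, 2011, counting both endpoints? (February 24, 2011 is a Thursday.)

20

February 24, 2011 is a Thursday; the first Friday on or after it is February 25, 2011 (1 day later).
From February 25, 2011 to July 11, 2011: 3 + 31 + 30 + 31 + 30 + 11 = 136 days (rest of February, March, April, May, June, July).
136 ÷ 7 = 19 full weeks with remainder 3, so 19 more Fridays after the first → 20.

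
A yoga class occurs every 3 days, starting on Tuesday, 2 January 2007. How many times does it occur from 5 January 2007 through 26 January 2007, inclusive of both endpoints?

Occurrences land 3·i days after 2 January 2007 for i = 0, 1, 2, …
5 January 2007 is 3 days after the start; 3 ÷ 3 = 1 remainder 0. First occurrence in the window: #2 on 5 January 2007 (1×3 = 3 days in).
26 January 2007 is 24 days after the start; 24 ÷ 3 = 8 remainder 0. Last occurrence in the window: #9 on 26 January 2007.
Occurrences #2 through #9: 8 in total.

8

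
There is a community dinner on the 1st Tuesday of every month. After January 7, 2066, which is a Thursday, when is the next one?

January 2066 starts on a Friday, so its 1st Tuesday is January 5, 2066 (4 days in).
That is not after January 7, 2066, so look at February 2066.
February 2066 starts on a Monday, so its 1st Tuesday is February 2, 2066 (1 day in).

February 2, 2066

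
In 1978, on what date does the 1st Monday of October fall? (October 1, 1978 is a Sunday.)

1978-10-02

October 1978 begins on a Sunday, so the first Monday is October 2 (1 day later).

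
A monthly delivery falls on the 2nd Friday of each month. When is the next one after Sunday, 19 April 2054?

April 2054 starts on a Wednesday; its first Friday is the 3rd, so the 2nd Friday is the 10th — 10 April 2054.
That is not after 19 April 2054, so look at May 2054.
May 2054 starts on a Friday; its first Friday is the 1st, so the 2nd Friday is the 8th — 8 May 2054.

8 May 2054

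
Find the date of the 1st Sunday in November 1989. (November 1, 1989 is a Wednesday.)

1989-11-05

November 1989 begins on a Wednesday, so the first Sunday is November 5 (4 days later).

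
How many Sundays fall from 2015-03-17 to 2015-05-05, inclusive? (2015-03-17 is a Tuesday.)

7

2015-03-17 is a Tuesday; the first Sunday on or after it is 2015-03-22 (5 days later).
From 2015-03-22 to 2015-05-05: 9 + 30 + 5 = 44 days (rest of March, April, May).
44 ÷ 7 = 6 full weeks with remainder 2, so 6 more Sundays after the first → 7.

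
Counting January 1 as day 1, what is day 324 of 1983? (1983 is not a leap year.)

January has 31 days (324 − 31 = 293 remain).
February has 28 days (293 − 28 = 265 remain).
March has 31 days (265 − 31 = 234 remain).
April has 30 days (234 − 30 = 204 remain).
May has 31 days (204 − 31 = 173 remain).
June has 30 days (173 − 30 = 143 remain).
July has 31 days (143 − 31 = 112 remain).
August has 31 days (112 − 31 = 81 remain).
September has 30 days (81 − 30 = 51 remain).
October has 31 days (51 − 31 = 20 remain).
20 into November → November 20.

1983-11-20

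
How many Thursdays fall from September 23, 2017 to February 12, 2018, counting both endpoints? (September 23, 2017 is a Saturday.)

20

September 23, 2017 is a Saturday; the first Thursday on or after it is September 28, 2017 (5 days later).
From September 28, 2017 to February 12, 2018: 2 + 31 + 30 + 31 + 31 + 12 = 137 days (rest of September, October, November, December, January, February).
137 ÷ 7 = 19 full weeks with remainder 4, so 19 more Thursdays after the first → 20.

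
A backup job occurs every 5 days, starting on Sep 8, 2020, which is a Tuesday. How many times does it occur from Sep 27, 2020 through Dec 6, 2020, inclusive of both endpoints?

14

Occurrences land 5·i days after Sep 8, 2020 for i = 0, 1, 2, …
Sep 27, 2020 is 19 days after the start; 19 ÷ 5 = 3 remainder 4; since the remainder is 4, round up to i = 4. First occurrence in the window: #5 on Sep 28, 2020 (4×5 = 20 days in).
Dec 6, 2020 is 89 days after the start; 89 ÷ 5 = 17 remainder 4. Last occurrence in the window: #18 on Dec 2, 2020.
Occurrences #5 through #18: 14 in total.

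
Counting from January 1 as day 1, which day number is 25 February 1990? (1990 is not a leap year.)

56

Days in months before February: 31 = 31.
Plus 25 days into February → day 56.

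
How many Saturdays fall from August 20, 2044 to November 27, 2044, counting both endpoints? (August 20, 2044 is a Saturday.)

15

August 20, 2044 is a Saturday; the first Saturday on or after it is August 20, 2044.
From August 20, 2044 to November 27, 2044: 11 + 30 + 31 + 27 = 99 days (rest of August, September, October, November).
99 ÷ 7 = 14 full weeks with remainder 1, so 14 more Saturdays after the first → 15.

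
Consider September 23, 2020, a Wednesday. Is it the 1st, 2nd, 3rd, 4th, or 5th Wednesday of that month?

4th

Day 23 falls in week ⌈23/7⌉ of the month.
Days 1–7 hold the 1st Wednesday, 8–14 the 2nd, 15–21 the 3rd, 22–28 the 4th, 29–31 the 5th.
23 is in the range for the 4th.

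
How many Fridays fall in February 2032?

4

2032-02-01 is a Sunday; the first Friday on or after it is 2032-02-06 (5 days later).
From 2032-02-06 to 2032-02-29 is 29 − 6 = 23 days.
23 ÷ 7 = 3 full weeks with remainder 2, so 3 more Fridays after the first → 4.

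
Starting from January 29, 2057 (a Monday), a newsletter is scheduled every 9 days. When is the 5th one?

The 5th occurrence is 4 intervals after the first: 4 × 9 = 36 days after January 29, 2057.
January has 31 days — 2 days to the end of January leaves 34.
February has 28 days (6 left).
6 days into March → March 6, 2057.

March 6, 2057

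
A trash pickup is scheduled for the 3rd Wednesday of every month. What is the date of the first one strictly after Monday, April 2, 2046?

April 18, 2046

April 2046 starts on a Sunday; its first Wednesday is the 4th, so the 3rd Wednesday is the 18th — April 18, 2046.
April 18, 2046 is after April 2, 2046, so that is the next one.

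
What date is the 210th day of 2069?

July 29, 2069

January has 31 days (210 − 31 = 179 remain).
February has 28 days (179 − 28 = 151 remain).
March has 31 days (151 − 31 = 120 remain).
April has 30 days (120 − 30 = 90 remain).
May has 31 days (90 − 31 = 59 remain).
June has 30 days (59 − 30 = 29 remain).
29 into July → July 29.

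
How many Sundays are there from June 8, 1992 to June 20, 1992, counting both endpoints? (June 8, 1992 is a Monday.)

June 8, 1992 is a Monday; the first Sunday on or after it is June 14, 1992 (6 days later).
From June 14, 1992 to June 20, 1992 is 20 − 14 = 6 days.
6 ÷ 7 = 0 full weeks with remainder 6, so 0 more Sundays after the first → 1.

1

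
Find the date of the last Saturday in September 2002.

September 28, 2002

The first Saturday of September 2002 is September 7.
September 2002 has 30 days. Adding weeks: 7, 14, 21, 28 — the last one ≤ 30 is the 28th.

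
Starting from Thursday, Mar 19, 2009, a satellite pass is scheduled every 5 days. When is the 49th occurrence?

Nov 14, 2009

The 49th occurrence is 48 intervals after the first: 48 × 5 = 240 days after Mar 19, 2009.
Mar has 31 days — 12 days to the end of Mar leaves 228.
Apr has 30 days (198 left).
May has 31 days (167 left).
Jun has 30 days (137 left).
Jul has 31 days (106 left).
Aug has 31 days (75 left).
Sep has 30 days (45 left).
Oct has 31 days (14 left).
14 days into Nov → Nov 14, 2009.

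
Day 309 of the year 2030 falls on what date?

Nov 5, 2030

Jan has 31 days (309 − 31 = 278 remain).
Feb has 28 days (278 − 28 = 250 remain).
Mar has 31 days (250 − 31 = 219 remain).
Apr has 30 days (219 − 30 = 189 remain).
May has 31 days (189 − 31 = 158 remain).
Jun has 30 days (158 − 30 = 128 remain).
Jul has 31 days (128 − 31 = 97 remain).
Aug has 31 days (97 − 31 = 66 remain).
Sep has 30 days (66 − 30 = 36 remain).
Oct has 31 days (36 − 31 = 5 remain).
5 into Nov → Nov 5.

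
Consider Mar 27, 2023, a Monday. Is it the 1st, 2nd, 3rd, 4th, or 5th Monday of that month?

4th

Day 27 falls in week ⌈27/7⌉ of the month.
Days 1–7 hold the 1st Monday, 8–14 the 2nd, 15–21 the 3rd, 22–28 the 4th, 29–31 the 5th.
27 is in the range for the 4th.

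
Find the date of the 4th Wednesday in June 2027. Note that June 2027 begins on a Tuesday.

June 2027 begins on a Tuesday, so the first Wednesday is June 2 (1 day later).
The 4th Wednesday is 3 weeks later: 2 + 21 = 23.

2027-06-23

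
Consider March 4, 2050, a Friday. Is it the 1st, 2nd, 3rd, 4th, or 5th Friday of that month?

1st

Day 4 falls in week ⌈4/7⌉ of the month.
Days 1–7 hold the 1st Friday, 8–14 the 2nd, 15–21 the 3rd, 22–28 the 4th, 29–31 the 5th.
4 is in the range for the 1st.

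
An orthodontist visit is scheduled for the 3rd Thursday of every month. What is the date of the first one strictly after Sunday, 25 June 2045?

June 2045 starts on a Thursday; its first Thursday is the 1st, so the 3rd Thursday is the 15th — 15 June 2045.
That is not after 25 June 2045, so look at July 2045.
July 2045 starts on a Saturday; its first Thursday is the 6th, so the 3rd Thursday is the 20th — 20 July 2045.

20 July 2045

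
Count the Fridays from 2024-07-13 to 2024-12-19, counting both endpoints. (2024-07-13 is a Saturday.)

22

2024-07-13 is a Saturday; the first Friday on or after it is 2024-07-19 (6 days later).
From 2024-07-19 to 2024-12-19: 12 + 31 + 30 + 31 + 30 + 19 = 153 days (rest of July, August, September, October, November, December).
153 ÷ 7 = 21 full weeks with remainder 6, so 21 more Fridays after the first → 22.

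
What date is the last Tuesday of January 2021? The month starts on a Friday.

January 2021 begins on a Friday, so the first Tuesday is January 5 (4 days later).
January 2021 has 31 days. Adding weeks: 5, 12, 19, 26 — the last one ≤ 31 is the 26th.

January 26, 2021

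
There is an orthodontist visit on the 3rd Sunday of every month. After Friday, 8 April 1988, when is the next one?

17 April 1988

April 1988 starts on a Friday; its first Sunday is the 3rd, so the 3rd Sunday is the 17th — 17 April 1988.
17 April 1988 is after 8 April 1988, so that is the next one.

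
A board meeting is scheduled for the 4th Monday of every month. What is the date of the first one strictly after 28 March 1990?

March 1990 starts on a Thursday; its first Monday is the 5th, so the 4th Monday is the 26th — 26 March 1990.
That is not after 28 March 1990, so look at April 1990.
April 1990 starts on a Sunday; its first Monday is the 2nd, so the 4th Monday is the 23rd — 23 April 1990.

23 April 1990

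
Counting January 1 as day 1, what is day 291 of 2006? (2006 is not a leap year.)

January has 31 days (291 − 31 = 260 remain).
February has 28 days (260 − 28 = 232 remain).
March has 31 days (232 − 31 = 201 remain).
April has 30 days (201 − 30 = 171 remain).
May has 31 days (171 − 31 = 140 remain).
June has 30 days (140 − 30 = 110 remain).
July has 31 days (110 − 31 = 79 remain).
August has 31 days (79 − 31 = 48 remain).
September has 30 days (48 − 30 = 18 remain).
18 into October → October 18.

October 18, 2006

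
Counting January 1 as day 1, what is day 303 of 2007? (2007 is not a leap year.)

30 October 2007

January has 31 days (303 − 31 = 272 remain).
February has 28 days (272 − 28 = 244 remain).
March has 31 days (244 − 31 = 213 remain).
April has 30 days (213 − 30 = 183 remain).
May has 31 days (183 − 31 = 152 remain).
June has 30 days (152 − 30 = 122 remain).
July has 31 days (122 − 31 = 91 remain).
August has 31 days (91 − 31 = 60 remain).
September has 30 days (60 − 30 = 30 remain).
30 into October → October 30.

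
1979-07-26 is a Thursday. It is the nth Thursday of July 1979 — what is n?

4th

Day 26 falls in week ⌈26/7⌉ of the month.
Days 1–7 hold the 1st Thursday, 8–14 the 2nd, 15–21 the 3rd, 22–28 the 4th, 29–31 the 5th.
26 is in the range for the 4th.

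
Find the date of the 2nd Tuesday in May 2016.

The first Tuesday of May 2016 is May 3.
The 2nd Tuesday is 1 weeks later: 3 + 7 = 10.

10 May 2016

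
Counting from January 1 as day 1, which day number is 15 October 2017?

Days in months before October: 31 + 28 + 31 + 30 + 31 + 30 + 31 + 31 + 30 = 273.
Plus 15 days into October → day 288.

288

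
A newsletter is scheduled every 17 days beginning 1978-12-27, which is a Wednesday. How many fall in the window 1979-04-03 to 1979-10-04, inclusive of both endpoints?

11

Occurrences land 17·i days after 1978-12-27 for i = 0, 1, 2, …
1979-04-03 is 97 days after the start; 97 ÷ 17 = 5 remainder 12; since the remainder is 12, round up to i = 6. First occurrence in the window: #7 on 1979-04-08 (6×17 = 102 days in).
1979-10-04 is 281 days after the start; 281 ÷ 17 = 16 remainder 9. Last occurrence in the window: #17 on 1979-09-25.
Occurrences #7 through #17: 11 in total.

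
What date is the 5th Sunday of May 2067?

May 2067 begins on a Sunday, so the first Sunday is May 1.
The 5th Sunday is 4 weeks later: 1 + 28 = 29.

May 29, 2067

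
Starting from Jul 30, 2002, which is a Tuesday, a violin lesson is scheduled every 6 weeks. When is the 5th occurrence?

The 5th occurrence is 4 intervals after the first: 4 × 42 = 168 days after Jul 30, 2002.
Jul has 31 days — 1 day to the end of Jul leaves 167.
Aug has 31 days (136 left).
Sep has 30 days (106 left).
Oct has 31 days (75 left).
Nov has 30 days (45 left).
Dec has 31 days (14 left).
14 days into Jan → Jan 14, 2003.

Jan 14, 2003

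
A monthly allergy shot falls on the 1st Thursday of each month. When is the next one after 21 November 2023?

7 December 2023

November 2023 starts on a Wednesday, so its 1st Thursday is 2 November 2023 (1 day in).
That is not after 21 November 2023, so look at December 2023.
December 2023 starts on a Friday, so its 1st Thursday is 7 December 2023 (6 days in).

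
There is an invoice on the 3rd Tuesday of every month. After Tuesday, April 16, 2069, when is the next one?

May 21, 2069

April 2069 starts on a Monday; its first Tuesday is the 2nd, so the 3rd Tuesday is the 16th — April 16, 2069.
That is not after April 16, 2069, so look at May 2069.
May 2069 starts on a Wednesday; its first Tuesday is the 7th, so the 3rd Tuesday is the 21st — May 21, 2069.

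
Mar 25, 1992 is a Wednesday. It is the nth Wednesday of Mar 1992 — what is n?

4th

Day 25 falls in week ⌈25/7⌉ of the month.
Days 1–7 hold the 1st Wednesday, 8–14 the 2nd, 15–21 the 3rd, 22–28 the 4th, 29–31 the 5th.
25 is in the range for the 4th.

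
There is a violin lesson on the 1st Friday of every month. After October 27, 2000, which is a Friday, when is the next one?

October 2000 starts on a Sunday, so its 1st Friday is October 6, 2000 (5 days in).
That is not after October 27, 2000, so look at November 2000.
November 2000 starts on a Wednesday, so its 1st Friday is November 3, 2000 (2 days in).

November 3, 2000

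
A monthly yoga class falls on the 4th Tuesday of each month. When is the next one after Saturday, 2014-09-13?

September 2014 starts on a Monday; its first Tuesday is the 2nd, so the 4th Tuesday is the 23rd — 2014-09-23.
2014-09-23 is after 2014-09-13, so that is the next one.

2014-09-23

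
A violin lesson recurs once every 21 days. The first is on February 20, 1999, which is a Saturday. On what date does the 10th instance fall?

August 28, 1999

The 10th occurrence is 9 intervals after the first: 9 × 21 = 189 days after February 20, 1999.
February has 28 days — 8 days to the end of February leaves 181.
March has 31 days (150 left).
April has 30 days (120 left).
May has 31 days (89 left).
June has 30 days (59 left).
July has 31 days (28 left).
28 days into August → August 28, 1999.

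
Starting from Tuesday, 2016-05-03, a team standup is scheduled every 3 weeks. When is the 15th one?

2017-02-21

The 15th occurrence is 14 intervals after the first: 14 × 21 = 294 days after 2016-05-03.
May has 31 days — 28 days to the end of May leaves 266.
June has 30 days (236 left).
July has 31 days (205 left).
August has 31 days (174 left).
September has 30 days (144 left).
October has 31 days (113 left).
November has 30 days (83 left).
December has 31 days (52 left).
January has 31 days (21 left).
21 days into February → 2017-02-21.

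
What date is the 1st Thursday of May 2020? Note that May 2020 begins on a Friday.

May 7, 2020

May 2020 begins on a Friday, so the first Thursday is May 7 (6 days later).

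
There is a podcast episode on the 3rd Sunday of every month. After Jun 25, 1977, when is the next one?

Jul 17, 1977

Jun 1977 starts on a Wednesday; its first Sunday is the 5th, so the 3rd Sunday is the 19th — Jun 19, 1977.
That is not after Jun 25, 1977, so look at Jul 1977.
Jul 1977 starts on a Friday; its first Sunday is the 3rd, so the 3rd Sunday is the 17th — Jul 17, 1977.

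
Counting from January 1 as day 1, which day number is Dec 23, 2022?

Days in months before Dec: 31 + 28 + 31 + 30 + 31 + 30 + 31 + 31 + 30 + 31 + 30 = 334.
Plus 23 days into Dec → day 357.

357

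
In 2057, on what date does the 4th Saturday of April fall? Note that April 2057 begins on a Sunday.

April 28, 2057

April 2057 begins on a Sunday, so the first Saturday is April 7 (6 days later).
The 4th Saturday is 3 weeks later: 7 + 21 = 28.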